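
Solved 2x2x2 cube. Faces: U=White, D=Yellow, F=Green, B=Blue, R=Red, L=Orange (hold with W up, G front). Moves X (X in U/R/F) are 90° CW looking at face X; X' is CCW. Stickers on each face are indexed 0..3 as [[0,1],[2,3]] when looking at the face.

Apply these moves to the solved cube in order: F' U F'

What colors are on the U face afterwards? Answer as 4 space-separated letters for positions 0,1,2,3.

Answer: R W B Y

Derivation:
After move 1 (F'): F=GGGG U=WWRR R=YRYR D=OOYY L=OWOW
After move 2 (U): U=RWRW F=YRGG R=BBYR B=OWBB L=GGOW
After move 3 (F'): F=RGYG U=RWBY R=OBOR D=GWYY L=GWOR
Query: U face = RWBY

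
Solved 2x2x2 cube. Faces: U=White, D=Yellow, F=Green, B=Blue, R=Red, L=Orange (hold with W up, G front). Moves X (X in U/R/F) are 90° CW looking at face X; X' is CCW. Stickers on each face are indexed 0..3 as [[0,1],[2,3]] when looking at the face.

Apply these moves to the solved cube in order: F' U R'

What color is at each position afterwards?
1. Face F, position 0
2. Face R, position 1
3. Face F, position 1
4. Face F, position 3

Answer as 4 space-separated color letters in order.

After move 1 (F'): F=GGGG U=WWRR R=YRYR D=OOYY L=OWOW
After move 2 (U): U=RWRW F=YRGG R=BBYR B=OWBB L=GGOW
After move 3 (R'): R=BRBY U=RBRO F=YWGW D=ORYG B=YWOB
Query 1: F[0] = Y
Query 2: R[1] = R
Query 3: F[1] = W
Query 4: F[3] = W

Answer: Y R W W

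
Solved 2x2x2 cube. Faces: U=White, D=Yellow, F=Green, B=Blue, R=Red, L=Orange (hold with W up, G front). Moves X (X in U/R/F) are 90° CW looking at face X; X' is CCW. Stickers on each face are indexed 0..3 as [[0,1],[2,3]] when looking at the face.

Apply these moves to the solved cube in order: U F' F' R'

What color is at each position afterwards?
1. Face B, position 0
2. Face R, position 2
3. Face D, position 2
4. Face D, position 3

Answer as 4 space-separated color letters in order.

Answer: Y O Y R

Derivation:
After move 1 (U): U=WWWW F=RRGG R=BBRR B=OOBB L=GGOO
After move 2 (F'): F=RGRG U=WWBR R=YBYR D=GOYY L=GWOW
After move 3 (F'): F=GGRR U=WWYY R=OBGR D=WWYY L=GROB
After move 4 (R'): R=BROG U=WBYO F=GWRY D=WGYR B=YOWB
Query 1: B[0] = Y
Query 2: R[2] = O
Query 3: D[2] = Y
Query 4: D[3] = R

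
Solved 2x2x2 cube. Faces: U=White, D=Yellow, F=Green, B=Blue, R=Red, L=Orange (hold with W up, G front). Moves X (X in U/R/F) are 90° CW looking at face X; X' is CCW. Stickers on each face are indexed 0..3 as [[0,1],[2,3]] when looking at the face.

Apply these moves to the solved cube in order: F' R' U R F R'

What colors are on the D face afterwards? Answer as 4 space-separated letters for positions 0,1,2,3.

Answer: Y R Y G

Derivation:
After move 1 (F'): F=GGGG U=WWRR R=YRYR D=OOYY L=OWOW
After move 2 (R'): R=RRYY U=WBRB F=GWGR D=OGYG B=YBOB
After move 3 (U): U=RWBB F=RRGR R=YBYY B=OWOB L=GWOW
After move 4 (R): R=YYYB U=RRBR F=RGGG D=OOYO B=BWWB
After move 5 (F): F=GRGG U=RRWW R=BYRB D=YYYO L=GOOO
After move 6 (R'): R=YBBR U=RWWB F=GRGW D=YRYG B=OWYB
Query: D face = YRYG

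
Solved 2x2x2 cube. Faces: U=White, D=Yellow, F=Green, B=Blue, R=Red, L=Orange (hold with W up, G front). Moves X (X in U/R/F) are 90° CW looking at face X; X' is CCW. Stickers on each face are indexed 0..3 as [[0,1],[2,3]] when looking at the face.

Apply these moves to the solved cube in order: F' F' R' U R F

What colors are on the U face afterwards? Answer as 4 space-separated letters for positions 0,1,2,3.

Answer: Y R R W

Derivation:
After move 1 (F'): F=GGGG U=WWRR R=YRYR D=OOYY L=OWOW
After move 2 (F'): F=GGGG U=WWYY R=OROR D=WWYY L=OROR
After move 3 (R'): R=RROO U=WBYB F=GWGY D=WGYG B=YBWB
After move 4 (U): U=YWBB F=RRGY R=YBOO B=ORWB L=GWOR
After move 5 (R): R=OYOB U=YRBY F=RGGG D=WWYO B=BRWB
After move 6 (F): F=GRGG U=YRRW R=BYYB D=OOYO L=GWOW
Query: U face = YRRW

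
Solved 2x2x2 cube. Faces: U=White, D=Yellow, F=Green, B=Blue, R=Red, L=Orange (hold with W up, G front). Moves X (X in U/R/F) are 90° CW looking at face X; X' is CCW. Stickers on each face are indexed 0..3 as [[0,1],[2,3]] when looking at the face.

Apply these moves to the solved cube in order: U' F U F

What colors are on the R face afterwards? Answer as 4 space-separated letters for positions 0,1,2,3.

After move 1 (U'): U=WWWW F=OOGG R=GGRR B=RRBB L=BBOO
After move 2 (F): F=GOGO U=WWOB R=WGWR D=RGYY L=BYOY
After move 3 (U): U=OWBW F=WGGO R=RRWR B=BYBB L=GOOY
After move 4 (F): F=GWOG U=OWYO R=BRWR D=WRYY L=GROG
Query: R face = BRWR

Answer: B R W R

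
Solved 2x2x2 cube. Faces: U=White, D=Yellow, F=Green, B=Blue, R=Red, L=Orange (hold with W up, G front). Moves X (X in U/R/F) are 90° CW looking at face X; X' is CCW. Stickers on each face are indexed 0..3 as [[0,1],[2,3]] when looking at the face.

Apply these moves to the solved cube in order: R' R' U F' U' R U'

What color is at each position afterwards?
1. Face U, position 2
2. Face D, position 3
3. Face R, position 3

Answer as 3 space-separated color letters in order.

Answer: W W B

Derivation:
After move 1 (R'): R=RRRR U=WBWB F=GWGW D=YGYG B=YBYB
After move 2 (R'): R=RRRR U=WYWY F=GBGB D=YWYW B=GBGB
After move 3 (U): U=WWYY F=RRGB R=GBRR B=OOGB L=GBOO
After move 4 (F'): F=RBRG U=WWGR R=WBYR D=BOYW L=GYOY
After move 5 (U'): U=WRWG F=GYRG R=RBYR B=WBGB L=OOOY
After move 6 (R): R=YRRB U=WYWG F=GORW D=BGYW B=GBRB
After move 7 (U'): U=YGWW F=OORW R=GORB B=YRRB L=GBOY
Query 1: U[2] = W
Query 2: D[3] = W
Query 3: R[3] = B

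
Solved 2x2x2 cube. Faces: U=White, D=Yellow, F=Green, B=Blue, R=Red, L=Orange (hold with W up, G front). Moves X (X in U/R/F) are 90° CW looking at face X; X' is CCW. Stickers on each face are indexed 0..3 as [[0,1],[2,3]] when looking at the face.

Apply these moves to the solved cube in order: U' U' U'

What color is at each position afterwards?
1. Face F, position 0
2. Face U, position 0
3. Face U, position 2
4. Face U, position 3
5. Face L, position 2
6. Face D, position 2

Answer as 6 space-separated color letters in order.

After move 1 (U'): U=WWWW F=OOGG R=GGRR B=RRBB L=BBOO
After move 2 (U'): U=WWWW F=BBGG R=OORR B=GGBB L=RROO
After move 3 (U'): U=WWWW F=RRGG R=BBRR B=OOBB L=GGOO
Query 1: F[0] = R
Query 2: U[0] = W
Query 3: U[2] = W
Query 4: U[3] = W
Query 5: L[2] = O
Query 6: D[2] = Y

Answer: R W W W O Y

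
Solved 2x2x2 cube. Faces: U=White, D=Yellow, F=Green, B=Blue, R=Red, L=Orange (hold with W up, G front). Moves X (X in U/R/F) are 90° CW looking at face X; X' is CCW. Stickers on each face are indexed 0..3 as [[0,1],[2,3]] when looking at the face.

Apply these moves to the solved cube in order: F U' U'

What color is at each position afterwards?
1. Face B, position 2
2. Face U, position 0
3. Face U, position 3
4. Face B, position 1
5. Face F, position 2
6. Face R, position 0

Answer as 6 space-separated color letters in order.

After move 1 (F): F=GGGG U=WWOO R=WRWR D=RRYY L=OYOY
After move 2 (U'): U=WOWO F=OYGG R=GGWR B=WRBB L=BBOY
After move 3 (U'): U=OOWW F=BBGG R=OYWR B=GGBB L=WROY
Query 1: B[2] = B
Query 2: U[0] = O
Query 3: U[3] = W
Query 4: B[1] = G
Query 5: F[2] = G
Query 6: R[0] = O

Answer: B O W G G O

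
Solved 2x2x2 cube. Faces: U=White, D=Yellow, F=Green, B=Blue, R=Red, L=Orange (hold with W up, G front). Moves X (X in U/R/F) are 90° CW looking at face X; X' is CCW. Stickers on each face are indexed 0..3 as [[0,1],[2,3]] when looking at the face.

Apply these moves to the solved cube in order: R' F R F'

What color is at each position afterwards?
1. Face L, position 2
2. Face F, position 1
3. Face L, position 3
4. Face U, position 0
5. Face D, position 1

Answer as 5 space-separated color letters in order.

After move 1 (R'): R=RRRR U=WBWB F=GWGW D=YGYG B=YBYB
After move 2 (F): F=GGWW U=WBOO R=WRBR D=RRYG L=OYOG
After move 3 (R): R=BWRR U=WGOW F=GRWG D=RYYY B=OBBB
After move 4 (F'): F=RGGW U=WGBR R=YWRR D=YGYY L=OWOO
Query 1: L[2] = O
Query 2: F[1] = G
Query 3: L[3] = O
Query 4: U[0] = W
Query 5: D[1] = G

Answer: O G O W G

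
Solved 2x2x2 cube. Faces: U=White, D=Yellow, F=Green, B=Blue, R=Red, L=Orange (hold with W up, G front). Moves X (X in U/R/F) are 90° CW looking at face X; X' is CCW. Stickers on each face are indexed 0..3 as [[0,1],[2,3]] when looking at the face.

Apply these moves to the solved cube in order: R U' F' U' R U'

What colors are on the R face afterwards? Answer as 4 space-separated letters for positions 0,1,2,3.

After move 1 (R): R=RRRR U=WGWG F=GYGY D=YBYB B=WBWB
After move 2 (U'): U=GGWW F=OOGY R=GYRR B=RRWB L=WBOO
After move 3 (F'): F=OYOG U=GGGR R=BYYR D=BOYB L=WWOW
After move 4 (U'): U=GRGG F=WWOG R=OYYR B=BYWB L=RROW
After move 5 (R): R=YORY U=GWGG F=WOOB D=BWYB B=GYRB
After move 6 (U'): U=WGGG F=RROB R=WORY B=YORB L=GYOW
Query: R face = WORY

Answer: W O R Y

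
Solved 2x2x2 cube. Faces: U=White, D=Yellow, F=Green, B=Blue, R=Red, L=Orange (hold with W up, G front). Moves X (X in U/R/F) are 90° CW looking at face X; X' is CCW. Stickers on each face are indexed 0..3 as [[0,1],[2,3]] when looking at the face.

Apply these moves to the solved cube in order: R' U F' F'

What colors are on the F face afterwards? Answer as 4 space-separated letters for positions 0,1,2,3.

After move 1 (R'): R=RRRR U=WBWB F=GWGW D=YGYG B=YBYB
After move 2 (U): U=WWBB F=RRGW R=YBRR B=OOYB L=GWOO
After move 3 (F'): F=RWRG U=WWYR R=GBYR D=WOYG L=GBOB
After move 4 (F'): F=WGRR U=WWGY R=OBWR D=BBYG L=GROY
Query: F face = WGRR

Answer: W G R R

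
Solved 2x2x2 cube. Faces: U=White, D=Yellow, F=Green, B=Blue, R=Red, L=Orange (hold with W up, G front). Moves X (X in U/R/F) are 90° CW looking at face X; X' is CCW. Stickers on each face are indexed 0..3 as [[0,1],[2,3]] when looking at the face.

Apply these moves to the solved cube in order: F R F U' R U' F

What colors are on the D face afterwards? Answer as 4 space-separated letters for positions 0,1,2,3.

After move 1 (F): F=GGGG U=WWOO R=WRWR D=RRYY L=OYOY
After move 2 (R): R=WWRR U=WGOG F=GRGY D=RBYB B=OBWB
After move 3 (F): F=GGYR U=WGYY R=OWGR D=RWYB L=OROB
After move 4 (U'): U=GYWY F=ORYR R=GGGR B=OWWB L=OBOB
After move 5 (R): R=GGRG U=GRWR F=OWYB D=RWYO B=YWYB
After move 6 (U'): U=RRGW F=OBYB R=OWRG B=GGYB L=YWOB
After move 7 (F): F=YOBB U=RRBW R=GWWG D=ROYO L=YROW
Query: D face = ROYO

Answer: R O Y O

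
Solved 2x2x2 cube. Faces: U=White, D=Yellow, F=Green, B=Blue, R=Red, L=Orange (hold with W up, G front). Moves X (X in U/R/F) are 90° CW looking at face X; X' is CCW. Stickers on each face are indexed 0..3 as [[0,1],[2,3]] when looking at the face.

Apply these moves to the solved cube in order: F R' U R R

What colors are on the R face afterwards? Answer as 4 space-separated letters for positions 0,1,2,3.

Answer: W W B Y

Derivation:
After move 1 (F): F=GGGG U=WWOO R=WRWR D=RRYY L=OYOY
After move 2 (R'): R=RRWW U=WBOB F=GWGO D=RGYG B=YBRB
After move 3 (U): U=OWBB F=RRGO R=YBWW B=OYRB L=GWOY
After move 4 (R): R=WYWB U=ORBO F=RGGG D=RRYO B=BYWB
After move 5 (R): R=WWBY U=OGBG F=RRGO D=RWYB B=OYRB
Query: R face = WWBY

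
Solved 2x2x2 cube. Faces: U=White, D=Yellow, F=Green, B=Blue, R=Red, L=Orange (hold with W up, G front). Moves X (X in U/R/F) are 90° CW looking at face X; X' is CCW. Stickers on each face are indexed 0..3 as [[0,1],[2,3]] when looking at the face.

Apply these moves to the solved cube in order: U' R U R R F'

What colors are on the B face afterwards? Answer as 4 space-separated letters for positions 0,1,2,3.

Answer: Y B G B

Derivation:
After move 1 (U'): U=WWWW F=OOGG R=GGRR B=RRBB L=BBOO
After move 2 (R): R=RGRG U=WOWG F=OYGY D=YBYR B=WRWB
After move 3 (U): U=WWGO F=RGGY R=WRRG B=BBWB L=OYOO
After move 4 (R): R=RWGR U=WGGY F=RBGR D=YWYB B=OBWB
After move 5 (R): R=GRRW U=WBGR F=RWGB D=YWYO B=YBGB
After move 6 (F'): F=WBRG U=WBGR R=WRYW D=YOYO L=OROG
Query: B face = YBGB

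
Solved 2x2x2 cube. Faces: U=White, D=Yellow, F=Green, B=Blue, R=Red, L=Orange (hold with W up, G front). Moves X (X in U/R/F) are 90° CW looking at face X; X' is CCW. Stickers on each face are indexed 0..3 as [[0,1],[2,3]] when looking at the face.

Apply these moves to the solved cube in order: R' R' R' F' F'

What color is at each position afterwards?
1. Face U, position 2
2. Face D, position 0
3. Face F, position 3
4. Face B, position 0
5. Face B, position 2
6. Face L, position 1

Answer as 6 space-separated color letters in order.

Answer: B G G W W R

Derivation:
After move 1 (R'): R=RRRR U=WBWB F=GWGW D=YGYG B=YBYB
After move 2 (R'): R=RRRR U=WYWY F=GBGB D=YWYW B=GBGB
After move 3 (R'): R=RRRR U=WGWG F=GYGY D=YBYB B=WBWB
After move 4 (F'): F=YYGG U=WGRR R=BRYR D=OOYB L=OGOW
After move 5 (F'): F=YGYG U=WGBY R=OROR D=GWYB L=OROR
Query 1: U[2] = B
Query 2: D[0] = G
Query 3: F[3] = G
Query 4: B[0] = W
Query 5: B[2] = W
Query 6: L[1] = R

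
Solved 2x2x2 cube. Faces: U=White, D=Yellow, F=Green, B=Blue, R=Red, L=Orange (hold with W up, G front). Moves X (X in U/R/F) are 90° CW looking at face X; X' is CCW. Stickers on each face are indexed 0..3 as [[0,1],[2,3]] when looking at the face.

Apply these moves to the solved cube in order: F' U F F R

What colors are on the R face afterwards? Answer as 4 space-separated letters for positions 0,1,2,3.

After move 1 (F'): F=GGGG U=WWRR R=YRYR D=OOYY L=OWOW
After move 2 (U): U=RWRW F=YRGG R=BBYR B=OWBB L=GGOW
After move 3 (F): F=GYGR U=RWWG R=RBWR D=YBYY L=GOOO
After move 4 (F): F=GGRY U=RWOO R=WBGR D=WRYY L=GYOB
After move 5 (R): R=GWRB U=RGOY F=GRRY D=WBYO B=OWWB
Query: R face = GWRB

Answer: G W R B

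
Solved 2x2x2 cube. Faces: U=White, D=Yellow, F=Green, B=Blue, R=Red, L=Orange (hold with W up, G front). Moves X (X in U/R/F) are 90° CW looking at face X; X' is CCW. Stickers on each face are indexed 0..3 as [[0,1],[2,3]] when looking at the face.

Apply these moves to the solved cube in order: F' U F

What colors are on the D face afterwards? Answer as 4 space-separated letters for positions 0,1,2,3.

Answer: Y B Y Y

Derivation:
After move 1 (F'): F=GGGG U=WWRR R=YRYR D=OOYY L=OWOW
After move 2 (U): U=RWRW F=YRGG R=BBYR B=OWBB L=GGOW
After move 3 (F): F=GYGR U=RWWG R=RBWR D=YBYY L=GOOO
Query: D face = YBYY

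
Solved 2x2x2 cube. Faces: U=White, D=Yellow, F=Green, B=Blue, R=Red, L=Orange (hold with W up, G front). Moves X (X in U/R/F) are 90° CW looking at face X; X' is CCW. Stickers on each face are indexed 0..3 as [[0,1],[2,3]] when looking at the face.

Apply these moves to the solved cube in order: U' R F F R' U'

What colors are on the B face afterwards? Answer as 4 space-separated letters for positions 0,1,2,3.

Answer: G G W B

Derivation:
After move 1 (U'): U=WWWW F=OOGG R=GGRR B=RRBB L=BBOO
After move 2 (R): R=RGRG U=WOWG F=OYGY D=YBYR B=WRWB
After move 3 (F): F=GOYY U=WOOB R=WGGG D=RRYR L=BYOB
After move 4 (F): F=YGYO U=WOBY R=OGBG D=GWYR L=BROR
After move 5 (R'): R=GGOB U=WWBW F=YOYY D=GGYO B=RRWB
After move 6 (U'): U=WWWB F=BRYY R=YOOB B=GGWB L=RROR
Query: B face = GGWB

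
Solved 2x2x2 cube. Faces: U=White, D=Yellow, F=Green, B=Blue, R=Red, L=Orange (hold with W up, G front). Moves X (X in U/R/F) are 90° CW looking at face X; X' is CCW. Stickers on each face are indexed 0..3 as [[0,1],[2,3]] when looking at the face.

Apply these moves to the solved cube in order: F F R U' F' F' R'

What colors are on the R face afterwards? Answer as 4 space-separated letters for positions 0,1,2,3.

After move 1 (F): F=GGGG U=WWOO R=WRWR D=RRYY L=OYOY
After move 2 (F): F=GGGG U=WWYY R=OROR D=WWYY L=OROR
After move 3 (R): R=OORR U=WGYG F=GWGY D=WBYB B=YBWB
After move 4 (U'): U=GGWY F=ORGY R=GWRR B=OOWB L=YBOR
After move 5 (F'): F=RYOG U=GGGR R=BWWR D=BRYB L=YYOW
After move 6 (F'): F=YGRO U=GGBW R=RWBR D=YWYB L=YROG
After move 7 (R'): R=WRRB U=GWBO F=YGRW D=YGYO B=BOWB
Query: R face = WRRB

Answer: W R R B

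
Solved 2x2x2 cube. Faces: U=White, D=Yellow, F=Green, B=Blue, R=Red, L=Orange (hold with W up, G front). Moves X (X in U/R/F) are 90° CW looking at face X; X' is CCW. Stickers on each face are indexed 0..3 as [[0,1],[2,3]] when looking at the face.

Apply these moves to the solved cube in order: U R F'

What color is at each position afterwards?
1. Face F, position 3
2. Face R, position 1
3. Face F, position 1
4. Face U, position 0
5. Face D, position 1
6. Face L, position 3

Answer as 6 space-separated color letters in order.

Answer: G B Y W O W

Derivation:
After move 1 (U): U=WWWW F=RRGG R=BBRR B=OOBB L=GGOO
After move 2 (R): R=RBRB U=WRWG F=RYGY D=YBYO B=WOWB
After move 3 (F'): F=YYRG U=WRRR R=BBYB D=GOYO L=GGOW
Query 1: F[3] = G
Query 2: R[1] = B
Query 3: F[1] = Y
Query 4: U[0] = W
Query 5: D[1] = O
Query 6: L[3] = W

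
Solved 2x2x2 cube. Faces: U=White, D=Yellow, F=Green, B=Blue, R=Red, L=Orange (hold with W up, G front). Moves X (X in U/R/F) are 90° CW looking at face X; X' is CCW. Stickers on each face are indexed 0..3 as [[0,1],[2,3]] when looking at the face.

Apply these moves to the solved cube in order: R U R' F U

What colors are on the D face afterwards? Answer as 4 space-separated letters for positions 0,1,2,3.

Answer: W B Y Y

Derivation:
After move 1 (R): R=RRRR U=WGWG F=GYGY D=YBYB B=WBWB
After move 2 (U): U=WWGG F=RRGY R=WBRR B=OOWB L=GYOO
After move 3 (R'): R=BRWR U=WWGO F=RWGG D=YRYY B=BOBB
After move 4 (F): F=GRGW U=WWOY R=GROR D=WBYY L=GYOR
After move 5 (U): U=OWYW F=GRGW R=BOOR B=GYBB L=GROR
Query: D face = WBYY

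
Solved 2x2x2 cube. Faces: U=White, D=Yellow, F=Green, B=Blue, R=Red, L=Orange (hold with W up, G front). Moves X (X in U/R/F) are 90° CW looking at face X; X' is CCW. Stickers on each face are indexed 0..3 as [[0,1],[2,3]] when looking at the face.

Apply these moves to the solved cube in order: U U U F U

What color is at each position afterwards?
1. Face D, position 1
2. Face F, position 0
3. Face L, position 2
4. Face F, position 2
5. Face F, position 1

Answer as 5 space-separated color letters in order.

Answer: G W O G G

Derivation:
After move 1 (U): U=WWWW F=RRGG R=BBRR B=OOBB L=GGOO
After move 2 (U): U=WWWW F=BBGG R=OORR B=GGBB L=RROO
After move 3 (U): U=WWWW F=OOGG R=GGRR B=RRBB L=BBOO
After move 4 (F): F=GOGO U=WWOB R=WGWR D=RGYY L=BYOY
After move 5 (U): U=OWBW F=WGGO R=RRWR B=BYBB L=GOOY
Query 1: D[1] = G
Query 2: F[0] = W
Query 3: L[2] = O
Query 4: F[2] = G
Query 5: F[1] = G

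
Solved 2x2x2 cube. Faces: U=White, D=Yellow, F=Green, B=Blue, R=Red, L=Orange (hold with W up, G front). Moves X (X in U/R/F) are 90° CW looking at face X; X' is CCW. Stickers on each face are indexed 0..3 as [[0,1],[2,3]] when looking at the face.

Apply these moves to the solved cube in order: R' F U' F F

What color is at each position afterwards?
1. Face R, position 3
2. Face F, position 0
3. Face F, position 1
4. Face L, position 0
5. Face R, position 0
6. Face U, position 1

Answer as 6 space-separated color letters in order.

After move 1 (R'): R=RRRR U=WBWB F=GWGW D=YGYG B=YBYB
After move 2 (F): F=GGWW U=WBOO R=WRBR D=RRYG L=OYOG
After move 3 (U'): U=BOWO F=OYWW R=GGBR B=WRYB L=YBOG
After move 4 (F): F=WOWY U=BOGB R=WGOR D=BGYG L=YROR
After move 5 (F): F=WWYO U=BORR R=GGBR D=OWYG L=YBOG
Query 1: R[3] = R
Query 2: F[0] = W
Query 3: F[1] = W
Query 4: L[0] = Y
Query 5: R[0] = G
Query 6: U[1] = O

Answer: R W W Y G O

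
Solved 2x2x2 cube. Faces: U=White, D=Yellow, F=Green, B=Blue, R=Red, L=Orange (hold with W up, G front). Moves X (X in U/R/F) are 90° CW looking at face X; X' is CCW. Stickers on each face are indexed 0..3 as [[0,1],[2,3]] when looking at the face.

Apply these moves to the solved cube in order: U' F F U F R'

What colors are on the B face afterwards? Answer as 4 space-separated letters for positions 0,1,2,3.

Answer: Y R R B

Derivation:
After move 1 (U'): U=WWWW F=OOGG R=GGRR B=RRBB L=BBOO
After move 2 (F): F=GOGO U=WWOB R=WGWR D=RGYY L=BYOY
After move 3 (F): F=GGOO U=WWYY R=OGBR D=WWYY L=BROG
After move 4 (U): U=YWYW F=OGOO R=RRBR B=BRBB L=GGOG
After move 5 (F): F=OOOG U=YWGG R=YRWR D=BRYY L=GWOW
After move 6 (R'): R=RRYW U=YBGB F=OWOG D=BOYG B=YRRB
Query: B face = YRRB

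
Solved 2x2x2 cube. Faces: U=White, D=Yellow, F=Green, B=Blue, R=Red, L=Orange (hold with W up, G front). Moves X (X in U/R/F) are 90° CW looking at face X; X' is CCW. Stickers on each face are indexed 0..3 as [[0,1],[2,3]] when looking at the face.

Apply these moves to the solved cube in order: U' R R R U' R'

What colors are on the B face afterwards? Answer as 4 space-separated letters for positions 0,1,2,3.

After move 1 (U'): U=WWWW F=OOGG R=GGRR B=RRBB L=BBOO
After move 2 (R): R=RGRG U=WOWG F=OYGY D=YBYR B=WRWB
After move 3 (R): R=RRGG U=WYWY F=OBGR D=YWYW B=GROB
After move 4 (R): R=GRGR U=WBWR F=OWGW D=YOYG B=YRYB
After move 5 (U'): U=BRWW F=BBGW R=OWGR B=GRYB L=YROO
After move 6 (R'): R=WROG U=BYWG F=BRGW D=YBYW B=GROB
Query: B face = GROB

Answer: G R O B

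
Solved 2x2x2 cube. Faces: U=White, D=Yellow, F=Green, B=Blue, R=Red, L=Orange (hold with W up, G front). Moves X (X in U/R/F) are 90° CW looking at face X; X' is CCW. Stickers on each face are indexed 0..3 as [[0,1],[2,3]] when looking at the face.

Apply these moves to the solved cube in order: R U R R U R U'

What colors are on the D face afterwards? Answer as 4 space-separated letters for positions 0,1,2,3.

Answer: Y R Y G

Derivation:
After move 1 (R): R=RRRR U=WGWG F=GYGY D=YBYB B=WBWB
After move 2 (U): U=WWGG F=RRGY R=WBRR B=OOWB L=GYOO
After move 3 (R): R=RWRB U=WRGY F=RBGB D=YWYO B=GOWB
After move 4 (R): R=RRBW U=WBGB F=RWGO D=YWYG B=YORB
After move 5 (U): U=GWBB F=RRGO R=YOBW B=GYRB L=RWOO
After move 6 (R): R=BYWO U=GRBO F=RWGG D=YRYG B=BYWB
After move 7 (U'): U=ROGB F=RWGG R=RWWO B=BYWB L=BYOO
Query: D face = YRYG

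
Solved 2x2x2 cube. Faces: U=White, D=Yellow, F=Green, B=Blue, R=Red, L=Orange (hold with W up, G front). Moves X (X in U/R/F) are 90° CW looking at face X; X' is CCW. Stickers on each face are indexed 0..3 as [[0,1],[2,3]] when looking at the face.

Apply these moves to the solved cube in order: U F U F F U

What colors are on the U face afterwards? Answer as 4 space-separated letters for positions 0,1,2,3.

After move 1 (U): U=WWWW F=RRGG R=BBRR B=OOBB L=GGOO
After move 2 (F): F=GRGR U=WWOG R=WBWR D=RBYY L=GYOY
After move 3 (U): U=OWGW F=WBGR R=OOWR B=GYBB L=GROY
After move 4 (F): F=GWRB U=OWYR R=GOWR D=WOYY L=GROB
After move 5 (F): F=RGBW U=OWBR R=YORR D=WGYY L=GWOO
After move 6 (U): U=BORW F=YOBW R=GYRR B=GWBB L=RGOO
Query: U face = BORW

Answer: B O R W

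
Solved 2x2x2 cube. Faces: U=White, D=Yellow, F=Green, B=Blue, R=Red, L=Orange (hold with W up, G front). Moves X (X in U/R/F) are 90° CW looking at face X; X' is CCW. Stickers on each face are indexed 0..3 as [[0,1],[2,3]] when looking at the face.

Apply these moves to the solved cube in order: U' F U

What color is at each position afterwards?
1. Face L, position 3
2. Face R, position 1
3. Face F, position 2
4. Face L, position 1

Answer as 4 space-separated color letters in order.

Answer: Y R G O

Derivation:
After move 1 (U'): U=WWWW F=OOGG R=GGRR B=RRBB L=BBOO
After move 2 (F): F=GOGO U=WWOB R=WGWR D=RGYY L=BYOY
After move 3 (U): U=OWBW F=WGGO R=RRWR B=BYBB L=GOOY
Query 1: L[3] = Y
Query 2: R[1] = R
Query 3: F[2] = G
Query 4: L[1] = O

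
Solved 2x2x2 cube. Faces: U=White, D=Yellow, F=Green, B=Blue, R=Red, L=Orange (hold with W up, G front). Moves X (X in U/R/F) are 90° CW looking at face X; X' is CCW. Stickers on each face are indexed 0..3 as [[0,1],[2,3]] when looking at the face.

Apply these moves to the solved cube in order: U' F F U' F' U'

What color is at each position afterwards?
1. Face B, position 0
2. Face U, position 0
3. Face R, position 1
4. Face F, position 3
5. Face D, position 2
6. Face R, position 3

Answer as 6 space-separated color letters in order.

Answer: W Y O O Y R

Derivation:
After move 1 (U'): U=WWWW F=OOGG R=GGRR B=RRBB L=BBOO
After move 2 (F): F=GOGO U=WWOB R=WGWR D=RGYY L=BYOY
After move 3 (F): F=GGOO U=WWYY R=OGBR D=WWYY L=BROG
After move 4 (U'): U=WYWY F=BROO R=GGBR B=OGBB L=RROG
After move 5 (F'): F=ROBO U=WYGB R=WGWR D=RGYY L=RYOW
After move 6 (U'): U=YBWG F=RYBO R=ROWR B=WGBB L=OGOW
Query 1: B[0] = W
Query 2: U[0] = Y
Query 3: R[1] = O
Query 4: F[3] = O
Query 5: D[2] = Y
Query 6: R[3] = R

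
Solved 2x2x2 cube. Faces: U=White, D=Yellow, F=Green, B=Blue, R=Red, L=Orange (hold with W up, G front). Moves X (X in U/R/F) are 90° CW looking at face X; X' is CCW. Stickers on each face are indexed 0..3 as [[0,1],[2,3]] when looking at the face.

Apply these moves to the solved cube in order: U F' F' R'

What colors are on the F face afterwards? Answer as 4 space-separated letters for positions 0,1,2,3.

Answer: G W R Y

Derivation:
After move 1 (U): U=WWWW F=RRGG R=BBRR B=OOBB L=GGOO
After move 2 (F'): F=RGRG U=WWBR R=YBYR D=GOYY L=GWOW
After move 3 (F'): F=GGRR U=WWYY R=OBGR D=WWYY L=GROB
After move 4 (R'): R=BROG U=WBYO F=GWRY D=WGYR B=YOWB
Query: F face = GWRY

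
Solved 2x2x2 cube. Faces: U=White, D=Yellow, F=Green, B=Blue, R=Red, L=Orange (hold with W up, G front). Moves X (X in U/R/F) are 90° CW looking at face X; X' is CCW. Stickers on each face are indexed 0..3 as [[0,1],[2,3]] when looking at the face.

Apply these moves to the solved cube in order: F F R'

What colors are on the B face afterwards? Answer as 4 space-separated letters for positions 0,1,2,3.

Answer: Y B W B

Derivation:
After move 1 (F): F=GGGG U=WWOO R=WRWR D=RRYY L=OYOY
After move 2 (F): F=GGGG U=WWYY R=OROR D=WWYY L=OROR
After move 3 (R'): R=RROO U=WBYB F=GWGY D=WGYG B=YBWB
Query: B face = YBWB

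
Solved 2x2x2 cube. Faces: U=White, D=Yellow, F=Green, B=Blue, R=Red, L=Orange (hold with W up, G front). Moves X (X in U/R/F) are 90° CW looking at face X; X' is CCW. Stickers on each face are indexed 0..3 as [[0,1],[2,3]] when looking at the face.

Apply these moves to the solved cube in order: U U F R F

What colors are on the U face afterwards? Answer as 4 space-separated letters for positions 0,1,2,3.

Answer: W B Y Y

Derivation:
After move 1 (U): U=WWWW F=RRGG R=BBRR B=OOBB L=GGOO
After move 2 (U): U=WWWW F=BBGG R=OORR B=GGBB L=RROO
After move 3 (F): F=GBGB U=WWOR R=WOWR D=ROYY L=RYOY
After move 4 (R): R=WWRO U=WBOB F=GOGY D=RBYG B=RGWB
After move 5 (F): F=GGYO U=WBYY R=OWBO D=RWYG L=RROB
Query: U face = WBYY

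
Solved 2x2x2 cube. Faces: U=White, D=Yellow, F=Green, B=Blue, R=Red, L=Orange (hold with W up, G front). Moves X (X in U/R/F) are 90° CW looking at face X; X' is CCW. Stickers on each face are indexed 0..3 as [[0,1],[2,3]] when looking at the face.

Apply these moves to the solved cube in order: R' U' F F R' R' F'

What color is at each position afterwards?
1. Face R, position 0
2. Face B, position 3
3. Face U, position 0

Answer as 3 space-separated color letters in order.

After move 1 (R'): R=RRRR U=WBWB F=GWGW D=YGYG B=YBYB
After move 2 (U'): U=BBWW F=OOGW R=GWRR B=RRYB L=YBOO
After move 3 (F): F=GOWO U=BBOB R=WWWR D=RGYG L=YYOG
After move 4 (F): F=WGOO U=BBGY R=OWBR D=WWYG L=YROG
After move 5 (R'): R=WROB U=BYGR F=WBOY D=WGYO B=GRWB
After move 6 (R'): R=RBWO U=BWGG F=WYOR D=WBYY B=ORGB
After move 7 (F'): F=YRWO U=BWRW R=BBWO D=RGYY L=YGOG
Query 1: R[0] = B
Query 2: B[3] = B
Query 3: U[0] = B

Answer: B B B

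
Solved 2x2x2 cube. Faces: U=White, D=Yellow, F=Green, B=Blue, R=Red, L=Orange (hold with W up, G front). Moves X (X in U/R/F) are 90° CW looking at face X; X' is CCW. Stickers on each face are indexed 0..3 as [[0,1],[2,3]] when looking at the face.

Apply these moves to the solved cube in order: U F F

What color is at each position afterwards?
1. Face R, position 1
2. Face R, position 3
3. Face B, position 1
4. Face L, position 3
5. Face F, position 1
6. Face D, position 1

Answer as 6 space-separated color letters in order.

After move 1 (U): U=WWWW F=RRGG R=BBRR B=OOBB L=GGOO
After move 2 (F): F=GRGR U=WWOG R=WBWR D=RBYY L=GYOY
After move 3 (F): F=GGRR U=WWYY R=OBGR D=WWYY L=GROB
Query 1: R[1] = B
Query 2: R[3] = R
Query 3: B[1] = O
Query 4: L[3] = B
Query 5: F[1] = G
Query 6: D[1] = W

Answer: B R O B G W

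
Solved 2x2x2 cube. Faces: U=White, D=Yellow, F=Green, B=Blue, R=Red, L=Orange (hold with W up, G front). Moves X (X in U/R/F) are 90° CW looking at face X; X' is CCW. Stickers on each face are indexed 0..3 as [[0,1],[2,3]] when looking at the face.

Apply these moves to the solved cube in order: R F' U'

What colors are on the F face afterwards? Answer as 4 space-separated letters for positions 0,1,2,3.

After move 1 (R): R=RRRR U=WGWG F=GYGY D=YBYB B=WBWB
After move 2 (F'): F=YYGG U=WGRR R=BRYR D=OOYB L=OGOW
After move 3 (U'): U=GRWR F=OGGG R=YYYR B=BRWB L=WBOW
Query: F face = OGGG

Answer: O G G G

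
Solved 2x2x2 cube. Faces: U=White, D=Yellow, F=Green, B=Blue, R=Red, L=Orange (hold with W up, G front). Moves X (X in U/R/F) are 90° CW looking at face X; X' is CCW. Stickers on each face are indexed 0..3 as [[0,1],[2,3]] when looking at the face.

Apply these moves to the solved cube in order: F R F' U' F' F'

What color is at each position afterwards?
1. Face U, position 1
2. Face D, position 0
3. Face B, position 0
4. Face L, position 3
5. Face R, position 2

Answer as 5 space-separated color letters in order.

Answer: R W B R B

Derivation:
After move 1 (F): F=GGGG U=WWOO R=WRWR D=RRYY L=OYOY
After move 2 (R): R=WWRR U=WGOG F=GRGY D=RBYB B=OBWB
After move 3 (F'): F=RYGG U=WGWR R=BWRR D=YYYB L=OGOO
After move 4 (U'): U=GRWW F=OGGG R=RYRR B=BWWB L=OBOO
After move 5 (F'): F=GGOG U=GRRR R=YYYR D=BOYB L=OWOW
After move 6 (F'): F=GGGO U=GRYY R=OYBR D=WWYB L=OROR
Query 1: U[1] = R
Query 2: D[0] = W
Query 3: B[0] = B
Query 4: L[3] = R
Query 5: R[2] = B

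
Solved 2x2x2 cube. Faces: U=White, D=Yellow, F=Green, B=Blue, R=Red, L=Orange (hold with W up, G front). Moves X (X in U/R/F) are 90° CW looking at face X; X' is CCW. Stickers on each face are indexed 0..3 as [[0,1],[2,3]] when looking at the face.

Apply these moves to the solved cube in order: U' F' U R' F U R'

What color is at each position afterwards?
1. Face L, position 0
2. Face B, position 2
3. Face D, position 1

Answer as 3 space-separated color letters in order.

After move 1 (U'): U=WWWW F=OOGG R=GGRR B=RRBB L=BBOO
After move 2 (F'): F=OGOG U=WWGR R=YGYR D=BOYY L=BWOW
After move 3 (U): U=GWRW F=YGOG R=RRYR B=BWBB L=OGOW
After move 4 (R'): R=RRRY U=GBRB F=YWOW D=BGYG B=YWOB
After move 5 (F): F=OYWW U=GBWG R=RRBY D=RRYG L=OBOG
After move 6 (U): U=WGGB F=RRWW R=YWBY B=OBOB L=OYOG
After move 7 (R'): R=WYYB U=WOGO F=RGWB D=RRYW B=GBRB
Query 1: L[0] = O
Query 2: B[2] = R
Query 3: D[1] = R

Answer: O R R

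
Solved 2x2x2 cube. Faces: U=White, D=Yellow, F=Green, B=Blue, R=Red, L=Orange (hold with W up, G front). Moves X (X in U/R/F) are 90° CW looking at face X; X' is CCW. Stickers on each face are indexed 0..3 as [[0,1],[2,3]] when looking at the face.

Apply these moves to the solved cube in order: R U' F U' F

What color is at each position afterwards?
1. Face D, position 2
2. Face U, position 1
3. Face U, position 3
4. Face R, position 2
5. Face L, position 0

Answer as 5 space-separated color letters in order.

After move 1 (R): R=RRRR U=WGWG F=GYGY D=YBYB B=WBWB
After move 2 (U'): U=GGWW F=OOGY R=GYRR B=RRWB L=WBOO
After move 3 (F): F=GOYO U=GGOB R=WYWR D=RGYB L=WYOB
After move 4 (U'): U=GBGO F=WYYO R=GOWR B=WYWB L=RROB
After move 5 (F): F=YWOY U=GBBR R=GOOR D=WGYB L=RROG
Query 1: D[2] = Y
Query 2: U[1] = B
Query 3: U[3] = R
Query 4: R[2] = O
Query 5: L[0] = R

Answer: Y B R O R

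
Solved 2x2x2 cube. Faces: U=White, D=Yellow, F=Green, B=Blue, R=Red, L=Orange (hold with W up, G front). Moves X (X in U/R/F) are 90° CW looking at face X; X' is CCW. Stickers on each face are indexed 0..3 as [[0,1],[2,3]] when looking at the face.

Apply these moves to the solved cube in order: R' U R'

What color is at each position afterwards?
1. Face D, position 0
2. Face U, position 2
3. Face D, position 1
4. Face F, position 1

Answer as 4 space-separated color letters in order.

After move 1 (R'): R=RRRR U=WBWB F=GWGW D=YGYG B=YBYB
After move 2 (U): U=WWBB F=RRGW R=YBRR B=OOYB L=GWOO
After move 3 (R'): R=BRYR U=WYBO F=RWGB D=YRYW B=GOGB
Query 1: D[0] = Y
Query 2: U[2] = B
Query 3: D[1] = R
Query 4: F[1] = W

Answer: Y B R W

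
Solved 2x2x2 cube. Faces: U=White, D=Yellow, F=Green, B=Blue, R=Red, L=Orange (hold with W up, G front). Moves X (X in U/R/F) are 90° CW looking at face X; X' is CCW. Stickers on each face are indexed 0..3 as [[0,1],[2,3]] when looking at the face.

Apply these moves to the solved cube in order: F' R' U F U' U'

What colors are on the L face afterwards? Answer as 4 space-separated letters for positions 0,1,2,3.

After move 1 (F'): F=GGGG U=WWRR R=YRYR D=OOYY L=OWOW
After move 2 (R'): R=RRYY U=WBRB F=GWGR D=OGYG B=YBOB
After move 3 (U): U=RWBB F=RRGR R=YBYY B=OWOB L=GWOW
After move 4 (F): F=GRRR U=RWWW R=BBBY D=YYYG L=GOOG
After move 5 (U'): U=WWRW F=GORR R=GRBY B=BBOB L=OWOG
After move 6 (U'): U=WWWR F=OWRR R=GOBY B=GROB L=BBOG
Query: L face = BBOG

Answer: B B O G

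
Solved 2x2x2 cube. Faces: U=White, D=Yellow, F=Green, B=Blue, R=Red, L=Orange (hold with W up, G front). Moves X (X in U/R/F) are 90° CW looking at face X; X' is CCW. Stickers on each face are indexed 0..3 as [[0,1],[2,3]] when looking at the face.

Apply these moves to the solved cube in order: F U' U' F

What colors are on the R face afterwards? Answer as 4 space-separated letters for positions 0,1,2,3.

Answer: W Y W R

Derivation:
After move 1 (F): F=GGGG U=WWOO R=WRWR D=RRYY L=OYOY
After move 2 (U'): U=WOWO F=OYGG R=GGWR B=WRBB L=BBOY
After move 3 (U'): U=OOWW F=BBGG R=OYWR B=GGBB L=WROY
After move 4 (F): F=GBGB U=OOYR R=WYWR D=WOYY L=WROR
Query: R face = WYWR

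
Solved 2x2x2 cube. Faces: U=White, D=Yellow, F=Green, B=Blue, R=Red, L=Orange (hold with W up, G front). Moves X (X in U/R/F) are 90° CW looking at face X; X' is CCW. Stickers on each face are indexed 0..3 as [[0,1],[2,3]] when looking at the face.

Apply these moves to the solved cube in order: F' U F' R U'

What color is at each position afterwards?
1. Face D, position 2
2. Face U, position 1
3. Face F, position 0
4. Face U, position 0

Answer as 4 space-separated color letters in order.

After move 1 (F'): F=GGGG U=WWRR R=YRYR D=OOYY L=OWOW
After move 2 (U): U=RWRW F=YRGG R=BBYR B=OWBB L=GGOW
After move 3 (F'): F=RGYG U=RWBY R=OBOR D=GWYY L=GWOR
After move 4 (R): R=OORB U=RGBG F=RWYY D=GBYO B=YWWB
After move 5 (U'): U=GGRB F=GWYY R=RWRB B=OOWB L=YWOR
Query 1: D[2] = Y
Query 2: U[1] = G
Query 3: F[0] = G
Query 4: U[0] = G

Answer: Y G G G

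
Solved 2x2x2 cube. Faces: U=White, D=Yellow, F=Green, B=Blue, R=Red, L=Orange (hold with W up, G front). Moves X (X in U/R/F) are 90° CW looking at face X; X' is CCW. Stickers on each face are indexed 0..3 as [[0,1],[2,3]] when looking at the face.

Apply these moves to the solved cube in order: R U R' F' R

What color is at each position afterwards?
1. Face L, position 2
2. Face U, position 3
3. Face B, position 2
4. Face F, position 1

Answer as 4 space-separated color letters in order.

After move 1 (R): R=RRRR U=WGWG F=GYGY D=YBYB B=WBWB
After move 2 (U): U=WWGG F=RRGY R=WBRR B=OOWB L=GYOO
After move 3 (R'): R=BRWR U=WWGO F=RWGG D=YRYY B=BOBB
After move 4 (F'): F=WGRG U=WWBW R=RRYR D=YOYY L=GOOG
After move 5 (R): R=YRRR U=WGBG F=WORY D=YBYB B=WOWB
Query 1: L[2] = O
Query 2: U[3] = G
Query 3: B[2] = W
Query 4: F[1] = O

Answer: O G W O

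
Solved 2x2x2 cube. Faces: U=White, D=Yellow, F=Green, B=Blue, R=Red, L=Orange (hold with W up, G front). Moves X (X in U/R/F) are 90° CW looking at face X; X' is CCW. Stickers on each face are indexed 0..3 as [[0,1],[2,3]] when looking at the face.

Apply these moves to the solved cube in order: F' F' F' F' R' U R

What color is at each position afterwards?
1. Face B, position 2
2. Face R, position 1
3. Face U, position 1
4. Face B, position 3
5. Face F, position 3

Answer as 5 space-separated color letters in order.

After move 1 (F'): F=GGGG U=WWRR R=YRYR D=OOYY L=OWOW
After move 2 (F'): F=GGGG U=WWYY R=OROR D=WWYY L=OROR
After move 3 (F'): F=GGGG U=WWOO R=WRWR D=RRYY L=OYOY
After move 4 (F'): F=GGGG U=WWWW R=RRRR D=YYYY L=OOOO
After move 5 (R'): R=RRRR U=WBWB F=GWGW D=YGYG B=YBYB
After move 6 (U): U=WWBB F=RRGW R=YBRR B=OOYB L=GWOO
After move 7 (R): R=RYRB U=WRBW F=RGGG D=YYYO B=BOWB
Query 1: B[2] = W
Query 2: R[1] = Y
Query 3: U[1] = R
Query 4: B[3] = B
Query 5: F[3] = G

Answer: W Y R B G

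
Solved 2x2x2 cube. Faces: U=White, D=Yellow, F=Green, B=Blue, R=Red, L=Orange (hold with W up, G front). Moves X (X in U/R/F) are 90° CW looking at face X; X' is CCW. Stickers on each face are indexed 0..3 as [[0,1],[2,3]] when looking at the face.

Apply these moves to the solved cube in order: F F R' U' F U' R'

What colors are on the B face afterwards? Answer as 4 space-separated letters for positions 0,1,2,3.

Answer: G W G B

Derivation:
After move 1 (F): F=GGGG U=WWOO R=WRWR D=RRYY L=OYOY
After move 2 (F): F=GGGG U=WWYY R=OROR D=WWYY L=OROR
After move 3 (R'): R=RROO U=WBYB F=GWGY D=WGYG B=YBWB
After move 4 (U'): U=BBWY F=ORGY R=GWOO B=RRWB L=YBOR
After move 5 (F): F=GOYR U=BBRB R=WWYO D=OGYG L=YWOG
After move 6 (U'): U=BBBR F=YWYR R=GOYO B=WWWB L=RROG
After move 7 (R'): R=OOGY U=BWBW F=YBYR D=OWYR B=GWGB
Query: B face = GWGB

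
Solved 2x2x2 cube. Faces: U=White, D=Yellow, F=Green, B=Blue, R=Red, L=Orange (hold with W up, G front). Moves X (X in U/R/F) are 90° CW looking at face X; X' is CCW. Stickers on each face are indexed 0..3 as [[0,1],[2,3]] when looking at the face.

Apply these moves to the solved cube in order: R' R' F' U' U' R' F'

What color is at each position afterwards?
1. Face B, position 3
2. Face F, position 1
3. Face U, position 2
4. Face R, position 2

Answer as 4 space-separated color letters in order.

After move 1 (R'): R=RRRR U=WBWB F=GWGW D=YGYG B=YBYB
After move 2 (R'): R=RRRR U=WYWY F=GBGB D=YWYW B=GBGB
After move 3 (F'): F=BBGG U=WYRR R=WRYR D=OOYW L=OYOW
After move 4 (U'): U=YRWR F=OYGG R=BBYR B=WRGB L=GBOW
After move 5 (U'): U=RRYW F=GBGG R=OYYR B=BBGB L=WROW
After move 6 (R'): R=YROY U=RGYB F=GRGW D=OBYG B=WBOB
After move 7 (F'): F=RWGG U=RGYO R=BROY D=RWYG L=WBOY
Query 1: B[3] = B
Query 2: F[1] = W
Query 3: U[2] = Y
Query 4: R[2] = O

Answer: B W Y O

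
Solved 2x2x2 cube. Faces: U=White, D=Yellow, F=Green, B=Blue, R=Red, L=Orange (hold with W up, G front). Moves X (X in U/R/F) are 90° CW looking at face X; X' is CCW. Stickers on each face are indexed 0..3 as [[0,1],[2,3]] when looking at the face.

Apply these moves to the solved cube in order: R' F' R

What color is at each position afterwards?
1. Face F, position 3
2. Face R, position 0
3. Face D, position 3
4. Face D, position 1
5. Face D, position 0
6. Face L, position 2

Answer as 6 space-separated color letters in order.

Answer: G Y Y Y O O

Derivation:
After move 1 (R'): R=RRRR U=WBWB F=GWGW D=YGYG B=YBYB
After move 2 (F'): F=WWGG U=WBRR R=GRYR D=OOYG L=OBOW
After move 3 (R): R=YGRR U=WWRG F=WOGG D=OYYY B=RBBB
Query 1: F[3] = G
Query 2: R[0] = Y
Query 3: D[3] = Y
Query 4: D[1] = Y
Query 5: D[0] = O
Query 6: L[2] = O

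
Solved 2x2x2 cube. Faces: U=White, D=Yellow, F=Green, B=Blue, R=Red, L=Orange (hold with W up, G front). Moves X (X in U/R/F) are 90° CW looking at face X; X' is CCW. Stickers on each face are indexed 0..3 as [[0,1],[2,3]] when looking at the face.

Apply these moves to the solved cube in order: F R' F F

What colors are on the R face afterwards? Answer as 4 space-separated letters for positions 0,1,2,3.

After move 1 (F): F=GGGG U=WWOO R=WRWR D=RRYY L=OYOY
After move 2 (R'): R=RRWW U=WBOB F=GWGO D=RGYG B=YBRB
After move 3 (F): F=GGOW U=WBYY R=ORBW D=WRYG L=OROG
After move 4 (F): F=OGWG U=WBGR R=YRYW D=BOYG L=OWOR
Query: R face = YRYW

Answer: Y R Y W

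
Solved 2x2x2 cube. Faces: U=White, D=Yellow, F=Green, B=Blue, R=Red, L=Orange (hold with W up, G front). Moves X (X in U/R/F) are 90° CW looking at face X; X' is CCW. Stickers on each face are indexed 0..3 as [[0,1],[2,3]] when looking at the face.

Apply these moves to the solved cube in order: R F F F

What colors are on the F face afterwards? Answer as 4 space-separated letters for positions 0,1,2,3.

Answer: Y Y G G

Derivation:
After move 1 (R): R=RRRR U=WGWG F=GYGY D=YBYB B=WBWB
After move 2 (F): F=GGYY U=WGOO R=WRGR D=RRYB L=OYOB
After move 3 (F): F=YGYG U=WGBY R=OROR D=GWYB L=OROR
After move 4 (F): F=YYGG U=WGRR R=BRYR D=OOYB L=OGOW
Query: F face = YYGG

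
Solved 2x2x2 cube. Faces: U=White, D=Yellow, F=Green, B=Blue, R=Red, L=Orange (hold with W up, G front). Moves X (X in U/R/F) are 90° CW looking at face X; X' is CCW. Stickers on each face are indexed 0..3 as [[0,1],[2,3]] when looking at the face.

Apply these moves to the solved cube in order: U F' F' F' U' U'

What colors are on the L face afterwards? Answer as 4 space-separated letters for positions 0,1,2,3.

Answer: W B O Y

Derivation:
After move 1 (U): U=WWWW F=RRGG R=BBRR B=OOBB L=GGOO
After move 2 (F'): F=RGRG U=WWBR R=YBYR D=GOYY L=GWOW
After move 3 (F'): F=GGRR U=WWYY R=OBGR D=WWYY L=GROB
After move 4 (F'): F=GRGR U=WWOG R=WBWR D=RBYY L=GYOY
After move 5 (U'): U=WGWO F=GYGR R=GRWR B=WBBB L=OOOY
After move 6 (U'): U=GOWW F=OOGR R=GYWR B=GRBB L=WBOY
Query: L face = WBOY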